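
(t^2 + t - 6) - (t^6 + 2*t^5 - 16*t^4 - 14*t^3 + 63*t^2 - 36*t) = -t^6 - 2*t^5 + 16*t^4 + 14*t^3 - 62*t^2 + 37*t - 6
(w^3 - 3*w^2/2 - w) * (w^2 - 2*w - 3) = w^5 - 7*w^4/2 - w^3 + 13*w^2/2 + 3*w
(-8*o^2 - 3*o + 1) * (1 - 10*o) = 80*o^3 + 22*o^2 - 13*o + 1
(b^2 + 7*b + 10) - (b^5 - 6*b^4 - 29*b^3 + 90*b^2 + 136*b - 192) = -b^5 + 6*b^4 + 29*b^3 - 89*b^2 - 129*b + 202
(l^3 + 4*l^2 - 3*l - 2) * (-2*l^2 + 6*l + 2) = -2*l^5 - 2*l^4 + 32*l^3 - 6*l^2 - 18*l - 4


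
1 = 1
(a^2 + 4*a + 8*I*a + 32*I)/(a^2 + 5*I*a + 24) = (a + 4)/(a - 3*I)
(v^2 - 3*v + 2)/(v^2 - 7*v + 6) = (v - 2)/(v - 6)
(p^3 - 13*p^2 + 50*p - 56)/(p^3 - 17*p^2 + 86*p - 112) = (p - 4)/(p - 8)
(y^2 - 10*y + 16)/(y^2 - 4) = (y - 8)/(y + 2)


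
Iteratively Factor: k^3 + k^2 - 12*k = (k + 4)*(k^2 - 3*k) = (k - 3)*(k + 4)*(k)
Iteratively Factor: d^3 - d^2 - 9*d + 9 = (d - 1)*(d^2 - 9) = (d - 3)*(d - 1)*(d + 3)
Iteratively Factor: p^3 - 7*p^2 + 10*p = (p)*(p^2 - 7*p + 10) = p*(p - 2)*(p - 5)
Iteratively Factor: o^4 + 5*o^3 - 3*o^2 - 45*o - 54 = (o + 3)*(o^3 + 2*o^2 - 9*o - 18) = (o - 3)*(o + 3)*(o^2 + 5*o + 6) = (o - 3)*(o + 3)^2*(o + 2)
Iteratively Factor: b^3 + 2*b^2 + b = (b + 1)*(b^2 + b) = (b + 1)^2*(b)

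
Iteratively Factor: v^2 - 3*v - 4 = (v - 4)*(v + 1)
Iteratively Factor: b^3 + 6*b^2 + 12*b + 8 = (b + 2)*(b^2 + 4*b + 4) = (b + 2)^2*(b + 2)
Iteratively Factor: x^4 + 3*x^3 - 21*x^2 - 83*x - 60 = (x + 4)*(x^3 - x^2 - 17*x - 15) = (x + 3)*(x + 4)*(x^2 - 4*x - 5) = (x + 1)*(x + 3)*(x + 4)*(x - 5)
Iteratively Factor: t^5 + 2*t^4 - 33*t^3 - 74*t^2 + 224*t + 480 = (t + 4)*(t^4 - 2*t^3 - 25*t^2 + 26*t + 120) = (t - 5)*(t + 4)*(t^3 + 3*t^2 - 10*t - 24) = (t - 5)*(t - 3)*(t + 4)*(t^2 + 6*t + 8) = (t - 5)*(t - 3)*(t + 2)*(t + 4)*(t + 4)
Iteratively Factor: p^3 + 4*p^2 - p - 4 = (p - 1)*(p^2 + 5*p + 4) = (p - 1)*(p + 4)*(p + 1)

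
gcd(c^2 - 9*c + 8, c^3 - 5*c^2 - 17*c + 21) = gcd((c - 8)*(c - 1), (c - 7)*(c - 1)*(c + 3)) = c - 1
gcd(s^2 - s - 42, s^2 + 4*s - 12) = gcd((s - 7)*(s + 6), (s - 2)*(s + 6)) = s + 6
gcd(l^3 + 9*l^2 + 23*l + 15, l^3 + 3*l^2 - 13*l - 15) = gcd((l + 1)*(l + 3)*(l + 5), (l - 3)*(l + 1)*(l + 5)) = l^2 + 6*l + 5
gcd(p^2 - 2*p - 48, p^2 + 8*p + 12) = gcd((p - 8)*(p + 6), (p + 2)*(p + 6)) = p + 6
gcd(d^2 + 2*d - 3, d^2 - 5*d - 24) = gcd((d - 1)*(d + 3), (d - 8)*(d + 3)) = d + 3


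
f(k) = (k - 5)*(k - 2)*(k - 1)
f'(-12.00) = 641.00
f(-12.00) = -3094.00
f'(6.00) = 29.00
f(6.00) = 20.00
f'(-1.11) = 38.46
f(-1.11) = -40.09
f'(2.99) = -4.02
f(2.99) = -3.96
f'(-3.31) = 102.83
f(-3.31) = -190.18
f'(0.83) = 5.79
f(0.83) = -0.83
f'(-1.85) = 56.87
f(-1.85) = -75.16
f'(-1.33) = 43.59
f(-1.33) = -49.11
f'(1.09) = 3.12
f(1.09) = 0.32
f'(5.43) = 18.57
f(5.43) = 6.53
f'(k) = (k - 5)*(k - 2) + (k - 5)*(k - 1) + (k - 2)*(k - 1)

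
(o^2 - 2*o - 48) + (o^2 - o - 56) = 2*o^2 - 3*o - 104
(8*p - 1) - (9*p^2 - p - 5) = -9*p^2 + 9*p + 4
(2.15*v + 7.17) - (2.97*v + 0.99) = 6.18 - 0.82*v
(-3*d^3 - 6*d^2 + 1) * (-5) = 15*d^3 + 30*d^2 - 5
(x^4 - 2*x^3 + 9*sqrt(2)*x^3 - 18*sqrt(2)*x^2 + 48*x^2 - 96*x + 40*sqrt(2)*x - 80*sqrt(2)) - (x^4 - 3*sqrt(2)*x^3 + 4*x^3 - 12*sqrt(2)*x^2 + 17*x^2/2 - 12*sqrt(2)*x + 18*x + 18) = -6*x^3 + 12*sqrt(2)*x^3 - 6*sqrt(2)*x^2 + 79*x^2/2 - 114*x + 52*sqrt(2)*x - 80*sqrt(2) - 18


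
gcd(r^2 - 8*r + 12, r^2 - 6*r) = r - 6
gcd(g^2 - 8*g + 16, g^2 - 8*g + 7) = 1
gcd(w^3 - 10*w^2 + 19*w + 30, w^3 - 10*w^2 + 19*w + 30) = w^3 - 10*w^2 + 19*w + 30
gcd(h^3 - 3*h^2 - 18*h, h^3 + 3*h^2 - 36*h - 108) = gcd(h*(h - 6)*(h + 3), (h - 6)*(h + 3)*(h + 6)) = h^2 - 3*h - 18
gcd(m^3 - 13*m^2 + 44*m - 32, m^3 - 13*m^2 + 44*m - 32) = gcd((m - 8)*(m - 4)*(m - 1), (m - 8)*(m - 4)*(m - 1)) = m^3 - 13*m^2 + 44*m - 32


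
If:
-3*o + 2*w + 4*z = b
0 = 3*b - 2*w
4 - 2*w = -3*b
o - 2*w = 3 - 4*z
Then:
No Solution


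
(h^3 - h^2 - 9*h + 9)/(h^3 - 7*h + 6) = (h - 3)/(h - 2)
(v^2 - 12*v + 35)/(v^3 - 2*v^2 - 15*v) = (v - 7)/(v*(v + 3))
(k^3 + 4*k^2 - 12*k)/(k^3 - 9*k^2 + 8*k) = (k^2 + 4*k - 12)/(k^2 - 9*k + 8)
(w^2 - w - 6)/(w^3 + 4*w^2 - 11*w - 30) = 1/(w + 5)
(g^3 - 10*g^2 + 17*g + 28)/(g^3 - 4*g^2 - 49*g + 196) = (g + 1)/(g + 7)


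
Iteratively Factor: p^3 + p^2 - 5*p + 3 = (p + 3)*(p^2 - 2*p + 1) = (p - 1)*(p + 3)*(p - 1)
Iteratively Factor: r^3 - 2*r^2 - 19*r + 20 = (r - 5)*(r^2 + 3*r - 4) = (r - 5)*(r + 4)*(r - 1)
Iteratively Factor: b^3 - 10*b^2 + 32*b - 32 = (b - 2)*(b^2 - 8*b + 16) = (b - 4)*(b - 2)*(b - 4)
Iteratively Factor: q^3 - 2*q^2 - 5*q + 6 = (q + 2)*(q^2 - 4*q + 3) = (q - 3)*(q + 2)*(q - 1)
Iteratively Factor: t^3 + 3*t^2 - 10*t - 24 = (t - 3)*(t^2 + 6*t + 8) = (t - 3)*(t + 4)*(t + 2)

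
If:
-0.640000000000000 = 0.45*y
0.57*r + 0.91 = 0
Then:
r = -1.60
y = -1.42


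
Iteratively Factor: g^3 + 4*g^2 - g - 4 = (g + 1)*(g^2 + 3*g - 4) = (g + 1)*(g + 4)*(g - 1)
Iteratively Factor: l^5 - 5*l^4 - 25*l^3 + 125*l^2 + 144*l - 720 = (l + 3)*(l^4 - 8*l^3 - l^2 + 128*l - 240) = (l - 3)*(l + 3)*(l^3 - 5*l^2 - 16*l + 80) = (l - 5)*(l - 3)*(l + 3)*(l^2 - 16) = (l - 5)*(l - 3)*(l + 3)*(l + 4)*(l - 4)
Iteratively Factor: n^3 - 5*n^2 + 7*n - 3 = (n - 3)*(n^2 - 2*n + 1) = (n - 3)*(n - 1)*(n - 1)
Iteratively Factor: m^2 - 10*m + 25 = (m - 5)*(m - 5)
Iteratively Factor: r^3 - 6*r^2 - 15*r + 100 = (r + 4)*(r^2 - 10*r + 25) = (r - 5)*(r + 4)*(r - 5)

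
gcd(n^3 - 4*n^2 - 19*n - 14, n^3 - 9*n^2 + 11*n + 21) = n^2 - 6*n - 7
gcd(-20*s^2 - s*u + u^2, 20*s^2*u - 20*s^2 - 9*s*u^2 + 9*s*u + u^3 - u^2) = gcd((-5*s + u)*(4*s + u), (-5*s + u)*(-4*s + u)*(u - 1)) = 5*s - u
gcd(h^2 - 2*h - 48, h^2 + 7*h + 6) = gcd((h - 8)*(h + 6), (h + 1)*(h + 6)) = h + 6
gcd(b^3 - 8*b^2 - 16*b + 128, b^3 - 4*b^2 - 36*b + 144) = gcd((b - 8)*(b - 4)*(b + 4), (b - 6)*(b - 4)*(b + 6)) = b - 4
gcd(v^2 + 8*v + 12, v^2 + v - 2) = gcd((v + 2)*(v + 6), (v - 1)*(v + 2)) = v + 2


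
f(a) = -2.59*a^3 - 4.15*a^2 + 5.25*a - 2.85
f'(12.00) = -1213.23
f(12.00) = -5012.97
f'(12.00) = -1213.23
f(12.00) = -5012.97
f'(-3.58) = -64.62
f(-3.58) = 44.00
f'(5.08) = -237.43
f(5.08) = -422.82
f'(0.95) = -9.65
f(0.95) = -3.83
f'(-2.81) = -32.78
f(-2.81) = 7.10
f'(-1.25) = 3.48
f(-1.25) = -10.84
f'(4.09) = -158.67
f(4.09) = -228.00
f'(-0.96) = 6.06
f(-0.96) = -9.42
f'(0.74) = -5.15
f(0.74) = -2.29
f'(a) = -7.77*a^2 - 8.3*a + 5.25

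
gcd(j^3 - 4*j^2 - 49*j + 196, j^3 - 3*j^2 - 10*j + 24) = j - 4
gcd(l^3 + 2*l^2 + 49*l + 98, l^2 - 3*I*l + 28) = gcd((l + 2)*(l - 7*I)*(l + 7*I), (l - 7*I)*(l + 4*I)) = l - 7*I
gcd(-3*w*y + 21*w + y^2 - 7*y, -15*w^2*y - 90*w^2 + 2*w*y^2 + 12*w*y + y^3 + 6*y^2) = -3*w + y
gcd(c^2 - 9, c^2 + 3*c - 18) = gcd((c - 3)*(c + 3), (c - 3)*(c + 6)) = c - 3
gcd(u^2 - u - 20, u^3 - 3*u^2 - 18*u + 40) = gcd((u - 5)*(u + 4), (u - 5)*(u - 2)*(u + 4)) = u^2 - u - 20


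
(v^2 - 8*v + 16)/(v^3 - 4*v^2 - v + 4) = (v - 4)/(v^2 - 1)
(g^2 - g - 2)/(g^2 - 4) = (g + 1)/(g + 2)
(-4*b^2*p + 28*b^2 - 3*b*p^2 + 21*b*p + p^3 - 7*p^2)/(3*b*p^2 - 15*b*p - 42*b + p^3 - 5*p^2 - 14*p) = (-4*b^2 - 3*b*p + p^2)/(3*b*p + 6*b + p^2 + 2*p)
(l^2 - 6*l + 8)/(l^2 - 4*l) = (l - 2)/l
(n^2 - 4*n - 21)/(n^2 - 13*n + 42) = (n + 3)/(n - 6)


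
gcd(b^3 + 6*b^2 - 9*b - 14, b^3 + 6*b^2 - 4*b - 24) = b - 2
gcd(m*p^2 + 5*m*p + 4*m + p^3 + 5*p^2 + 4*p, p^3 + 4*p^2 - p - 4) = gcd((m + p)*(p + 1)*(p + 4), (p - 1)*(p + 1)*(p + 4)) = p^2 + 5*p + 4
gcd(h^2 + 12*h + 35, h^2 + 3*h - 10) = h + 5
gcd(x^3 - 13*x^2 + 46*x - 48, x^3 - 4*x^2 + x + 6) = x^2 - 5*x + 6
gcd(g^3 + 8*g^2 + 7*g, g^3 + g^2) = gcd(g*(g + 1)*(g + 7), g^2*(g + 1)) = g^2 + g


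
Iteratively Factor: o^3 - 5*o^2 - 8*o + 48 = (o + 3)*(o^2 - 8*o + 16) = (o - 4)*(o + 3)*(o - 4)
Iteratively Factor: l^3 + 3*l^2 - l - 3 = (l + 3)*(l^2 - 1) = (l + 1)*(l + 3)*(l - 1)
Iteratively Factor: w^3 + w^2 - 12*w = (w)*(w^2 + w - 12) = w*(w - 3)*(w + 4)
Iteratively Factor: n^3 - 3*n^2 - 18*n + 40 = (n + 4)*(n^2 - 7*n + 10) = (n - 5)*(n + 4)*(n - 2)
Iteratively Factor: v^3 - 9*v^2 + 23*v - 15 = (v - 5)*(v^2 - 4*v + 3) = (v - 5)*(v - 3)*(v - 1)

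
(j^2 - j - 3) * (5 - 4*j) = -4*j^3 + 9*j^2 + 7*j - 15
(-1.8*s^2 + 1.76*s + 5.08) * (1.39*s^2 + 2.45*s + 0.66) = -2.502*s^4 - 1.9636*s^3 + 10.1852*s^2 + 13.6076*s + 3.3528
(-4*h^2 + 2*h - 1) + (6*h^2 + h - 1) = 2*h^2 + 3*h - 2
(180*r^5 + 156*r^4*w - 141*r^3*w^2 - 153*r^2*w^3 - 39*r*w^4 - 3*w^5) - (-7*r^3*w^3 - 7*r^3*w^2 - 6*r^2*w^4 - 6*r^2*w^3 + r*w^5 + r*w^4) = 180*r^5 + 156*r^4*w + 7*r^3*w^3 - 134*r^3*w^2 + 6*r^2*w^4 - 147*r^2*w^3 - r*w^5 - 40*r*w^4 - 3*w^5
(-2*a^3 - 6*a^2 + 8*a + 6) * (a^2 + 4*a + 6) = -2*a^5 - 14*a^4 - 28*a^3 + 2*a^2 + 72*a + 36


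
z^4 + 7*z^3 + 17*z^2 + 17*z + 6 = (z + 1)^2*(z + 2)*(z + 3)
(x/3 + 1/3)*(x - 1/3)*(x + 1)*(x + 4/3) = x^4/3 + x^3 + 23*x^2/27 + x/27 - 4/27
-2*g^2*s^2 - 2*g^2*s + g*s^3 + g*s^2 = s*(-2*g + s)*(g*s + g)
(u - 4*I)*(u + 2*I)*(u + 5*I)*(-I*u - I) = -I*u^4 + 3*u^3 - I*u^3 + 3*u^2 - 18*I*u^2 + 40*u - 18*I*u + 40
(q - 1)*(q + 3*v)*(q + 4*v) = q^3 + 7*q^2*v - q^2 + 12*q*v^2 - 7*q*v - 12*v^2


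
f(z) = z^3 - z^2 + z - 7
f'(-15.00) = 706.00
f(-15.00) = -3622.00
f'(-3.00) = 34.00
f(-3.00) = -46.00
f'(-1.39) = 9.58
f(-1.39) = -13.01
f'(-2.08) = 18.14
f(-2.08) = -22.41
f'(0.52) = 0.77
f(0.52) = -6.61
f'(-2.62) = 26.83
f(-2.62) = -34.47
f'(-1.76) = 13.81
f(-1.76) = -17.31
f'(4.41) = 50.52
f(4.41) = 63.73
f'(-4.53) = 71.62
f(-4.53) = -125.01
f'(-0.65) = 3.57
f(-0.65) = -8.35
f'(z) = 3*z^2 - 2*z + 1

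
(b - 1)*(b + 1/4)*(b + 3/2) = b^3 + 3*b^2/4 - 11*b/8 - 3/8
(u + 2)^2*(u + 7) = u^3 + 11*u^2 + 32*u + 28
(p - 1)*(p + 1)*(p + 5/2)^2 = p^4 + 5*p^3 + 21*p^2/4 - 5*p - 25/4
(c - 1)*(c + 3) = c^2 + 2*c - 3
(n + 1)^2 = n^2 + 2*n + 1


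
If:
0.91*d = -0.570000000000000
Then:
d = -0.63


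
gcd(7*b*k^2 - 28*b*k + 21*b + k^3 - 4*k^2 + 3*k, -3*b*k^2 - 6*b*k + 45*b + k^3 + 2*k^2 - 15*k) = k - 3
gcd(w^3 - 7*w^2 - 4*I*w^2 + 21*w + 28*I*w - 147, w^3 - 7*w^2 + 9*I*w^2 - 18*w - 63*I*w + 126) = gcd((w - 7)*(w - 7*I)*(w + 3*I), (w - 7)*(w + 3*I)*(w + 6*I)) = w^2 + w*(-7 + 3*I) - 21*I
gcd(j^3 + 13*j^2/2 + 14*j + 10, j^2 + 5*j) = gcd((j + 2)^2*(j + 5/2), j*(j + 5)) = 1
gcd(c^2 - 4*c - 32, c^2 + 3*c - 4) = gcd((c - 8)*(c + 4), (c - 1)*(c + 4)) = c + 4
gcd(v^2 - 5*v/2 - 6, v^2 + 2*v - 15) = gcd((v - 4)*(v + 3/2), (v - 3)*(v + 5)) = 1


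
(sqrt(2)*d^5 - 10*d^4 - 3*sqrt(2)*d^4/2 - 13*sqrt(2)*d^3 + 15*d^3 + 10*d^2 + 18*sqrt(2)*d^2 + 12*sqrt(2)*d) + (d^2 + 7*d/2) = sqrt(2)*d^5 - 10*d^4 - 3*sqrt(2)*d^4/2 - 13*sqrt(2)*d^3 + 15*d^3 + 11*d^2 + 18*sqrt(2)*d^2 + 7*d/2 + 12*sqrt(2)*d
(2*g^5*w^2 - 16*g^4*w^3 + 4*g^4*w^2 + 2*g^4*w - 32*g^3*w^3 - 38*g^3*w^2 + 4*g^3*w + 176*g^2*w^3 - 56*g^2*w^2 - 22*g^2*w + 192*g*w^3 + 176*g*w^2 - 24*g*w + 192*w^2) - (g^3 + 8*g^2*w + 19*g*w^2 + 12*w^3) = 2*g^5*w^2 - 16*g^4*w^3 + 4*g^4*w^2 + 2*g^4*w - 32*g^3*w^3 - 38*g^3*w^2 + 4*g^3*w - g^3 + 176*g^2*w^3 - 56*g^2*w^2 - 30*g^2*w + 192*g*w^3 + 157*g*w^2 - 24*g*w - 12*w^3 + 192*w^2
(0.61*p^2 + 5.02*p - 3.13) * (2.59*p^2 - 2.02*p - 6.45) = 1.5799*p^4 + 11.7696*p^3 - 22.1816*p^2 - 26.0564*p + 20.1885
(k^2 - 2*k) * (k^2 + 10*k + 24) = k^4 + 8*k^3 + 4*k^2 - 48*k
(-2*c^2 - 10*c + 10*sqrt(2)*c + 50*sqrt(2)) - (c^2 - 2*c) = -3*c^2 - 8*c + 10*sqrt(2)*c + 50*sqrt(2)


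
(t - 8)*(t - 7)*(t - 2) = t^3 - 17*t^2 + 86*t - 112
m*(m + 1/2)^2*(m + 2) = m^4 + 3*m^3 + 9*m^2/4 + m/2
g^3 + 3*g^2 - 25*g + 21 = (g - 3)*(g - 1)*(g + 7)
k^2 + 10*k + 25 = (k + 5)^2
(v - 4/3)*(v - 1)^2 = v^3 - 10*v^2/3 + 11*v/3 - 4/3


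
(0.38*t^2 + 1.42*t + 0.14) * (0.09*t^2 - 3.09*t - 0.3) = 0.0342*t^4 - 1.0464*t^3 - 4.4892*t^2 - 0.8586*t - 0.042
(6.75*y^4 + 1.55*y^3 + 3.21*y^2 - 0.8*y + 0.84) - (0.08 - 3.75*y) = 6.75*y^4 + 1.55*y^3 + 3.21*y^2 + 2.95*y + 0.76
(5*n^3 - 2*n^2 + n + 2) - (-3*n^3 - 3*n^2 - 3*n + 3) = 8*n^3 + n^2 + 4*n - 1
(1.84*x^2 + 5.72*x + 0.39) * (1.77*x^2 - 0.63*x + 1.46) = 3.2568*x^4 + 8.9652*x^3 - 0.2269*x^2 + 8.1055*x + 0.5694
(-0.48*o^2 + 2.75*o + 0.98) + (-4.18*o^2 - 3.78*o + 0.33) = -4.66*o^2 - 1.03*o + 1.31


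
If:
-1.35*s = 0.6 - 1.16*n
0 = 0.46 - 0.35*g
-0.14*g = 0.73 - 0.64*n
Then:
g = 1.31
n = 1.43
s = 0.78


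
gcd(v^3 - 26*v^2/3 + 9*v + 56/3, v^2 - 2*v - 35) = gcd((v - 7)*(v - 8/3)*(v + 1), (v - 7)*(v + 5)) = v - 7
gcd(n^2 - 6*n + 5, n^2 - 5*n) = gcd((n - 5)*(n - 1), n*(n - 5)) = n - 5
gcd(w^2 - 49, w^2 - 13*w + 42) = w - 7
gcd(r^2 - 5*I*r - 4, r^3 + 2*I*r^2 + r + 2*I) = r - I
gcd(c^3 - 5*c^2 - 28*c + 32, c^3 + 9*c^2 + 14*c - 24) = c^2 + 3*c - 4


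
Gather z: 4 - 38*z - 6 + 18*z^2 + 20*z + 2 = 18*z^2 - 18*z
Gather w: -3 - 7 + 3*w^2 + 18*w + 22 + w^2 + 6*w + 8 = 4*w^2 + 24*w + 20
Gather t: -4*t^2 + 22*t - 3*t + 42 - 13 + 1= -4*t^2 + 19*t + 30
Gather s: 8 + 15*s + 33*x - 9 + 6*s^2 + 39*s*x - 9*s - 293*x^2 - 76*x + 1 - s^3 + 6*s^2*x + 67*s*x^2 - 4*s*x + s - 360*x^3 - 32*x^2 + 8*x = -s^3 + s^2*(6*x + 6) + s*(67*x^2 + 35*x + 7) - 360*x^3 - 325*x^2 - 35*x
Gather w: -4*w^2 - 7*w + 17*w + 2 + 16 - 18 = -4*w^2 + 10*w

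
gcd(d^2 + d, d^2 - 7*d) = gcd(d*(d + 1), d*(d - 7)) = d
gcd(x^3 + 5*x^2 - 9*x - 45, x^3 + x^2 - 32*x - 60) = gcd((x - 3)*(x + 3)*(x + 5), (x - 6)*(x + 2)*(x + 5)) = x + 5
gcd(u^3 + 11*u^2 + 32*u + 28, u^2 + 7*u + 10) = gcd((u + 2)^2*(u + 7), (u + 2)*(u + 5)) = u + 2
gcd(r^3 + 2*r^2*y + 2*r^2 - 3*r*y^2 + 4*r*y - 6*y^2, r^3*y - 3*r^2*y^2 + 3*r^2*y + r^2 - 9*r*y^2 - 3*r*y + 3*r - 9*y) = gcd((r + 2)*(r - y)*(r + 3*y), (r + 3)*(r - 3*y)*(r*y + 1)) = 1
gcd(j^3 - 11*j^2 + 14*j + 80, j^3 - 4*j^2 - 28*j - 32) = j^2 - 6*j - 16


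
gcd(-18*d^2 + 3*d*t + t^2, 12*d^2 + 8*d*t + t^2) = 6*d + t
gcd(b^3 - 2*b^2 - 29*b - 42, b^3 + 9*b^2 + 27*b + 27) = b + 3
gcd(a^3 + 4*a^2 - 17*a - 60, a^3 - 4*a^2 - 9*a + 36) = a^2 - a - 12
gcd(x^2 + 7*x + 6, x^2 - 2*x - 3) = x + 1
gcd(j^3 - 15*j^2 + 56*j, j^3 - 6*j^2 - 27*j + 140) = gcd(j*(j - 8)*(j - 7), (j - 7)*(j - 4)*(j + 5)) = j - 7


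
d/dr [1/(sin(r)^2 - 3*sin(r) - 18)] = (3 - 2*sin(r))*cos(r)/((sin(r) - 6)^2*(sin(r) + 3)^2)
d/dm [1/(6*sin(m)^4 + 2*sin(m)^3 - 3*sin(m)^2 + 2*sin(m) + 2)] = 2*(-12*sin(m)^3 - 3*sin(m)^2 + 3*sin(m) - 1)*cos(m)/(6*sin(m)^4 + 2*sin(m)^3 - 3*sin(m)^2 + 2*sin(m) + 2)^2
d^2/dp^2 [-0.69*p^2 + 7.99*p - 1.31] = -1.38000000000000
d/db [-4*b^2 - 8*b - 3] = -8*b - 8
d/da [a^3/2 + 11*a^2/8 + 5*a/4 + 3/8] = 3*a^2/2 + 11*a/4 + 5/4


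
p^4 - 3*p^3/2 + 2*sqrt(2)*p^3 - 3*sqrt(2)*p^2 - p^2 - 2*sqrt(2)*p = p*(p - 2)*(p + 1/2)*(p + 2*sqrt(2))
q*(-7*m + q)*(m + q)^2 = -7*m^3*q - 13*m^2*q^2 - 5*m*q^3 + q^4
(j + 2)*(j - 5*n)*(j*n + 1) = j^3*n - 5*j^2*n^2 + 2*j^2*n + j^2 - 10*j*n^2 - 5*j*n + 2*j - 10*n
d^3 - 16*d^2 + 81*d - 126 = (d - 7)*(d - 6)*(d - 3)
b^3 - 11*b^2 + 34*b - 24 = (b - 6)*(b - 4)*(b - 1)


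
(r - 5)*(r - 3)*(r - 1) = r^3 - 9*r^2 + 23*r - 15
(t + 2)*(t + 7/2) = t^2 + 11*t/2 + 7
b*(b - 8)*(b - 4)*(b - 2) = b^4 - 14*b^3 + 56*b^2 - 64*b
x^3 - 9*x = x*(x - 3)*(x + 3)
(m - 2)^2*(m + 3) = m^3 - m^2 - 8*m + 12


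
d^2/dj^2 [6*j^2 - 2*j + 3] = 12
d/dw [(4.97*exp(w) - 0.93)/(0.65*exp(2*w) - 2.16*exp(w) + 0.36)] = (-3.2305*exp(2*w) + 1.209*exp(w) - 0.2196)*exp(w)/(0.4225*exp(4*w) - 2.808*exp(3*w) + 5.1336*exp(2*w) - 1.5552*exp(w) + 0.1296)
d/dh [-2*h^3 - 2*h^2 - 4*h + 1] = -6*h^2 - 4*h - 4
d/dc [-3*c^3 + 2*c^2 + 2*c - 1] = -9*c^2 + 4*c + 2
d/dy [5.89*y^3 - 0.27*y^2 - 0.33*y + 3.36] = 17.67*y^2 - 0.54*y - 0.33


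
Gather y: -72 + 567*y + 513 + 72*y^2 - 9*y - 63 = 72*y^2 + 558*y + 378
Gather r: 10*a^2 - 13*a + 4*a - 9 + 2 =10*a^2 - 9*a - 7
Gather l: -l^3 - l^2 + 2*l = -l^3 - l^2 + 2*l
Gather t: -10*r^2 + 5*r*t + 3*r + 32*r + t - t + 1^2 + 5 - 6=-10*r^2 + 5*r*t + 35*r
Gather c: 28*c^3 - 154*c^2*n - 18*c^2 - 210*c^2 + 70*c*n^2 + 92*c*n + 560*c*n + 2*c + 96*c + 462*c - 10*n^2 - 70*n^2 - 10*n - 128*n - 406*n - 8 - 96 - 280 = 28*c^3 + c^2*(-154*n - 228) + c*(70*n^2 + 652*n + 560) - 80*n^2 - 544*n - 384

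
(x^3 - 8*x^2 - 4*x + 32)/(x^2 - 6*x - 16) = x - 2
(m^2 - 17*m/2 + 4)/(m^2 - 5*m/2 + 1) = (m - 8)/(m - 2)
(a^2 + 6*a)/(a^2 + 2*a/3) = 3*(a + 6)/(3*a + 2)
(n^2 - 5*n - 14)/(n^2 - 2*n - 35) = (n + 2)/(n + 5)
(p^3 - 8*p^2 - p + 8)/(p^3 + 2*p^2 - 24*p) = (p^3 - 8*p^2 - p + 8)/(p*(p^2 + 2*p - 24))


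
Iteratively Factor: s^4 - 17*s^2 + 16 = (s - 4)*(s^3 + 4*s^2 - s - 4) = (s - 4)*(s + 1)*(s^2 + 3*s - 4) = (s - 4)*(s - 1)*(s + 1)*(s + 4)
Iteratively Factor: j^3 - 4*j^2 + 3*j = (j)*(j^2 - 4*j + 3) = j*(j - 1)*(j - 3)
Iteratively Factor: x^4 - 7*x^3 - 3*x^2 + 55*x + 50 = (x - 5)*(x^3 - 2*x^2 - 13*x - 10) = (x - 5)^2*(x^2 + 3*x + 2) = (x - 5)^2*(x + 1)*(x + 2)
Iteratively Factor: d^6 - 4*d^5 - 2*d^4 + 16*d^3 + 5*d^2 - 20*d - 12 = (d - 2)*(d^5 - 2*d^4 - 6*d^3 + 4*d^2 + 13*d + 6) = (d - 2)*(d + 1)*(d^4 - 3*d^3 - 3*d^2 + 7*d + 6) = (d - 2)^2*(d + 1)*(d^3 - d^2 - 5*d - 3) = (d - 3)*(d - 2)^2*(d + 1)*(d^2 + 2*d + 1) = (d - 3)*(d - 2)^2*(d + 1)^2*(d + 1)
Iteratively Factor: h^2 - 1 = (h + 1)*(h - 1)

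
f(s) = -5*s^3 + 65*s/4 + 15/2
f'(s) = 65/4 - 15*s^2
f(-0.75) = -2.58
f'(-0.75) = 7.81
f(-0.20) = 4.29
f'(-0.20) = 15.65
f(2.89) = -66.23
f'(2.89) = -109.03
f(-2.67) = 59.28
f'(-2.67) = -90.68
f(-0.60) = -1.17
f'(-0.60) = 10.85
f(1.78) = 8.23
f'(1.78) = -31.28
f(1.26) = 17.97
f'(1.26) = -7.56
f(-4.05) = 273.84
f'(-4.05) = -229.79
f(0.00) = 7.50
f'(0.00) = 16.25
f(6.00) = -975.00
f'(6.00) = -523.75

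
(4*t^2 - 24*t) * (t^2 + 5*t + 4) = 4*t^4 - 4*t^3 - 104*t^2 - 96*t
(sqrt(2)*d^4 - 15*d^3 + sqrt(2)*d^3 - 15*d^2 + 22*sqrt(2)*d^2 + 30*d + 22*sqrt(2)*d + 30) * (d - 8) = sqrt(2)*d^5 - 15*d^4 - 7*sqrt(2)*d^4 + 14*sqrt(2)*d^3 + 105*d^3 - 154*sqrt(2)*d^2 + 150*d^2 - 176*sqrt(2)*d - 210*d - 240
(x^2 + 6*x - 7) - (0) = x^2 + 6*x - 7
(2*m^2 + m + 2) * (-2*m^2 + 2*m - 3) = -4*m^4 + 2*m^3 - 8*m^2 + m - 6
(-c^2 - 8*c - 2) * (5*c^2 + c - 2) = -5*c^4 - 41*c^3 - 16*c^2 + 14*c + 4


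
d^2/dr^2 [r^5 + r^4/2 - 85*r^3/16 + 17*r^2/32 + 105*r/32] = 20*r^3 + 6*r^2 - 255*r/8 + 17/16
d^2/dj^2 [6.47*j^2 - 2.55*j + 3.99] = 12.9400000000000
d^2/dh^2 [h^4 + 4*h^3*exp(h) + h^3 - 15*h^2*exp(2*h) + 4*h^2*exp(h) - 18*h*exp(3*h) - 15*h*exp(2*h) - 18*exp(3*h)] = 4*h^3*exp(h) - 60*h^2*exp(2*h) + 28*h^2*exp(h) + 12*h^2 - 162*h*exp(3*h) - 180*h*exp(2*h) + 40*h*exp(h) + 6*h - 270*exp(3*h) - 90*exp(2*h) + 8*exp(h)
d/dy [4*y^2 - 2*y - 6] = 8*y - 2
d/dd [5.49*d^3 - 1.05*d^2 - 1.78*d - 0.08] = 16.47*d^2 - 2.1*d - 1.78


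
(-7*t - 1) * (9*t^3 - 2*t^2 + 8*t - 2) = -63*t^4 + 5*t^3 - 54*t^2 + 6*t + 2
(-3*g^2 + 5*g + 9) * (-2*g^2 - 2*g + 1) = 6*g^4 - 4*g^3 - 31*g^2 - 13*g + 9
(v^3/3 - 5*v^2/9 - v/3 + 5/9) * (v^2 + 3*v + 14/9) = v^5/3 + 4*v^4/9 - 40*v^3/27 - 106*v^2/81 + 31*v/27 + 70/81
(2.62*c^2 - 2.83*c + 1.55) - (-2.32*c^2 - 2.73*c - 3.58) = 4.94*c^2 - 0.1*c + 5.13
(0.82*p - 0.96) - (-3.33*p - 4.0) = 4.15*p + 3.04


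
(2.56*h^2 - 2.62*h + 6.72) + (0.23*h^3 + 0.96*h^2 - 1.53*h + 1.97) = 0.23*h^3 + 3.52*h^2 - 4.15*h + 8.69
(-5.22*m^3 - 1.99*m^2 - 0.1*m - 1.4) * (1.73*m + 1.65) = -9.0306*m^4 - 12.0557*m^3 - 3.4565*m^2 - 2.587*m - 2.31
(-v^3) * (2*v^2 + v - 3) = -2*v^5 - v^4 + 3*v^3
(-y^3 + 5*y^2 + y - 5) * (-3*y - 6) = 3*y^4 - 9*y^3 - 33*y^2 + 9*y + 30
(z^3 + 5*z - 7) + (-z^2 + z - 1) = z^3 - z^2 + 6*z - 8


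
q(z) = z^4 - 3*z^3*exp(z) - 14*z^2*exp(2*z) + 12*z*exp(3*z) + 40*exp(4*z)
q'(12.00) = 112269688664663486857863.61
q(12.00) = 28067564412330397628864.41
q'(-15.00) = -13500.00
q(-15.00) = 50625.00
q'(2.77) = 10755303.66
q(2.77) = 2701216.76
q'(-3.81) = -220.59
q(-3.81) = 214.29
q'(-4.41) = -342.13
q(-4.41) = 381.32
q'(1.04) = 10862.99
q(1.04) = 2715.90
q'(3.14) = 46932554.86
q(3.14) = 11786175.39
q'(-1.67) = -21.95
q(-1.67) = 8.94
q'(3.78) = 601201784.38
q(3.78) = 150857019.76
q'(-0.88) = -0.93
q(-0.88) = 0.01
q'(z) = -3*z^3*exp(z) + 4*z^3 - 28*z^2*exp(2*z) - 9*z^2*exp(z) + 36*z*exp(3*z) - 28*z*exp(2*z) + 160*exp(4*z) + 12*exp(3*z)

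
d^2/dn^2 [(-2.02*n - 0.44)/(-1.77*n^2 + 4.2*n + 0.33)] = ((15.4104 - 21.4524*n)*(-1.77*n^2 + 4.2*n + 0.33) - (2.02*n + 0.44)*(3.54*n - 4.2)*(7.08*n - 8.4))/(-1.77*n^2 + 4.2*n + 0.33)^3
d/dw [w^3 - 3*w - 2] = 3*w^2 - 3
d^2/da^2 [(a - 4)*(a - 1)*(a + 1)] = 6*a - 8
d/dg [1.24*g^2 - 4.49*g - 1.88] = 2.48*g - 4.49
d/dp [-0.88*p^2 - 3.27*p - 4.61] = -1.76*p - 3.27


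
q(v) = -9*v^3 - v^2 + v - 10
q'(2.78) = -213.23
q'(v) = -27*v^2 - 2*v + 1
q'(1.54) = -66.11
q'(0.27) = -1.51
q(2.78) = -208.31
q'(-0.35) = -1.61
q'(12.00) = -3911.00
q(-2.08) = 64.58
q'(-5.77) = -886.37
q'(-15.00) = -6044.00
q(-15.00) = 30125.00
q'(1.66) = -76.72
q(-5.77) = 1679.84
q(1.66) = -52.26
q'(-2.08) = -111.65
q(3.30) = -341.02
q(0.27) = -9.98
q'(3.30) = -299.63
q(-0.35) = -10.09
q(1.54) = -43.70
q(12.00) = -15694.00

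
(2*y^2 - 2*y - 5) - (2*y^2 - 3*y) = y - 5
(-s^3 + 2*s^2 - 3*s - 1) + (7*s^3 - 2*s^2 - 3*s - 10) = 6*s^3 - 6*s - 11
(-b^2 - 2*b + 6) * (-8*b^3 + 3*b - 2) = 8*b^5 + 16*b^4 - 51*b^3 - 4*b^2 + 22*b - 12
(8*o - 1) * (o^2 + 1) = 8*o^3 - o^2 + 8*o - 1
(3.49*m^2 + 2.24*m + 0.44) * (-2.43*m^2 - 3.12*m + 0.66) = -8.4807*m^4 - 16.332*m^3 - 5.7546*m^2 + 0.1056*m + 0.2904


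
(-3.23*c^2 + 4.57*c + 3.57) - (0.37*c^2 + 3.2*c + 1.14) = -3.6*c^2 + 1.37*c + 2.43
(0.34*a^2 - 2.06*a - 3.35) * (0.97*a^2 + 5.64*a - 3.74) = 0.3298*a^4 - 0.0806*a^3 - 16.1395*a^2 - 11.1896*a + 12.529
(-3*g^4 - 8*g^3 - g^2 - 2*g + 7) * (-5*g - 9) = 15*g^5 + 67*g^4 + 77*g^3 + 19*g^2 - 17*g - 63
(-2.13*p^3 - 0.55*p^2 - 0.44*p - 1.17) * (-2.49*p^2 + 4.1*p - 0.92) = 5.3037*p^5 - 7.3635*p^4 + 0.8002*p^3 + 1.6153*p^2 - 4.3922*p + 1.0764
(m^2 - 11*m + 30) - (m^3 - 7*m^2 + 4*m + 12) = -m^3 + 8*m^2 - 15*m + 18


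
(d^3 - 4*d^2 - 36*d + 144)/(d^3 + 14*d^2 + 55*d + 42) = (d^2 - 10*d + 24)/(d^2 + 8*d + 7)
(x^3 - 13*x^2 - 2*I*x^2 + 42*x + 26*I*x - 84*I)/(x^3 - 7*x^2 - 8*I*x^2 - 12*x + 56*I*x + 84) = (x - 6)/(x - 6*I)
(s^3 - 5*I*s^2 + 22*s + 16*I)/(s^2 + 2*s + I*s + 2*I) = (s^2 - 6*I*s + 16)/(s + 2)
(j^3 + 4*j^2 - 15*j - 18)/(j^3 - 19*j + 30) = (j^2 + 7*j + 6)/(j^2 + 3*j - 10)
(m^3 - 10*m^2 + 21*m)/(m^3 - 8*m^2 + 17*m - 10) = m*(m^2 - 10*m + 21)/(m^3 - 8*m^2 + 17*m - 10)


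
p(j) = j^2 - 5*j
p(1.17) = -4.48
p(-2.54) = 19.15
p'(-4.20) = -13.40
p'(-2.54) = -10.08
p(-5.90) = 64.31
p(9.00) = 36.00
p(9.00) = 36.00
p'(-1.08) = -7.16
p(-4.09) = 37.18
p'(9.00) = 13.00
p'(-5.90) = -16.80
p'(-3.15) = -11.30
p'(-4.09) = -13.18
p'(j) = 2*j - 5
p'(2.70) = 0.40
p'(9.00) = 13.00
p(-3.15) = 25.67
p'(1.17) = -2.66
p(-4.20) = 38.64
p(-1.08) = 6.57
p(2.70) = -6.21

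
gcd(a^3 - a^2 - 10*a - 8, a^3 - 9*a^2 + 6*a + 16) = a + 1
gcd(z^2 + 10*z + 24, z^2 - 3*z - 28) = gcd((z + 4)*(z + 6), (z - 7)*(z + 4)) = z + 4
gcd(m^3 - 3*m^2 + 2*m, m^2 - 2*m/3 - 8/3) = m - 2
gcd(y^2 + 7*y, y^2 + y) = y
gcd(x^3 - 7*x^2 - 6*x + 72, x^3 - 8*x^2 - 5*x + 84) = x^2 - x - 12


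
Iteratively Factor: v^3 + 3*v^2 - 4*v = (v + 4)*(v^2 - v) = v*(v + 4)*(v - 1)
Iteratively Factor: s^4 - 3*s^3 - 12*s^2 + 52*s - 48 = (s - 2)*(s^3 - s^2 - 14*s + 24) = (s - 3)*(s - 2)*(s^2 + 2*s - 8) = (s - 3)*(s - 2)*(s + 4)*(s - 2)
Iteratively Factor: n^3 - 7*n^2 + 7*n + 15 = (n - 5)*(n^2 - 2*n - 3) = (n - 5)*(n - 3)*(n + 1)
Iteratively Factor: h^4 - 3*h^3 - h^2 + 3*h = (h - 3)*(h^3 - h) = h*(h - 3)*(h^2 - 1) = h*(h - 3)*(h + 1)*(h - 1)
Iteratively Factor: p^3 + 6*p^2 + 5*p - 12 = (p + 3)*(p^2 + 3*p - 4) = (p + 3)*(p + 4)*(p - 1)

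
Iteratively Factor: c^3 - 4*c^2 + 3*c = (c)*(c^2 - 4*c + 3) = c*(c - 3)*(c - 1)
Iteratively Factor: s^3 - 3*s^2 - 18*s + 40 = (s + 4)*(s^2 - 7*s + 10) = (s - 2)*(s + 4)*(s - 5)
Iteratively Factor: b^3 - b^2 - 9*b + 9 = (b - 3)*(b^2 + 2*b - 3) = (b - 3)*(b + 3)*(b - 1)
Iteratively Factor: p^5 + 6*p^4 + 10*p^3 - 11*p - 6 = (p + 1)*(p^4 + 5*p^3 + 5*p^2 - 5*p - 6) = (p - 1)*(p + 1)*(p^3 + 6*p^2 + 11*p + 6) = (p - 1)*(p + 1)^2*(p^2 + 5*p + 6) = (p - 1)*(p + 1)^2*(p + 2)*(p + 3)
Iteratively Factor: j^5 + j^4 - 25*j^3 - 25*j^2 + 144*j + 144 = (j + 3)*(j^4 - 2*j^3 - 19*j^2 + 32*j + 48) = (j + 3)*(j + 4)*(j^3 - 6*j^2 + 5*j + 12) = (j - 3)*(j + 3)*(j + 4)*(j^2 - 3*j - 4) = (j - 4)*(j - 3)*(j + 3)*(j + 4)*(j + 1)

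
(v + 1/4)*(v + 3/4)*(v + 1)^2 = v^4 + 3*v^3 + 51*v^2/16 + 11*v/8 + 3/16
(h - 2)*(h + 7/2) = h^2 + 3*h/2 - 7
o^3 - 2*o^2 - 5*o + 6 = (o - 3)*(o - 1)*(o + 2)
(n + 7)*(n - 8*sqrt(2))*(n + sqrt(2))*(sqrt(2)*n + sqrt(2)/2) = sqrt(2)*n^4 - 14*n^3 + 15*sqrt(2)*n^3/2 - 105*n^2 - 25*sqrt(2)*n^2/2 - 120*sqrt(2)*n - 49*n - 56*sqrt(2)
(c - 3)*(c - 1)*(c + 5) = c^3 + c^2 - 17*c + 15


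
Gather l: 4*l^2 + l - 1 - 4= 4*l^2 + l - 5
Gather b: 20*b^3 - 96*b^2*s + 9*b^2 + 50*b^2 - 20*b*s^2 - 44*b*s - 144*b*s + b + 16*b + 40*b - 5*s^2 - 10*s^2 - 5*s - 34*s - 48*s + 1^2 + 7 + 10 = 20*b^3 + b^2*(59 - 96*s) + b*(-20*s^2 - 188*s + 57) - 15*s^2 - 87*s + 18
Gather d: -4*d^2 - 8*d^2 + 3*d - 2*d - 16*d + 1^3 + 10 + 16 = -12*d^2 - 15*d + 27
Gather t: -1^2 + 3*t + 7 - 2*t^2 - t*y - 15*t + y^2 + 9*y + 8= -2*t^2 + t*(-y - 12) + y^2 + 9*y + 14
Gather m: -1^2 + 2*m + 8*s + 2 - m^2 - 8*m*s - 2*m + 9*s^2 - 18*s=-m^2 - 8*m*s + 9*s^2 - 10*s + 1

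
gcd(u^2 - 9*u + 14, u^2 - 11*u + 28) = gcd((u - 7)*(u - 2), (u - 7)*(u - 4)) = u - 7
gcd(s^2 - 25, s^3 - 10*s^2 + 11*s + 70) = s - 5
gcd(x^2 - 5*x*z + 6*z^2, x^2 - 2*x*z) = x - 2*z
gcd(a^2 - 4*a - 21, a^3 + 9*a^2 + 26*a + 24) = a + 3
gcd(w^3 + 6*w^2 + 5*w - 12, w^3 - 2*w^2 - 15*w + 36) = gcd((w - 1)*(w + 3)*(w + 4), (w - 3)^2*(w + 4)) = w + 4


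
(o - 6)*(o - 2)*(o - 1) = o^3 - 9*o^2 + 20*o - 12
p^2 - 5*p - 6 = (p - 6)*(p + 1)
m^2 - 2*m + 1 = (m - 1)^2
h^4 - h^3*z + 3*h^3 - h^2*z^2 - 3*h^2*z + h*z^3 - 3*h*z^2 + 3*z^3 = (h + 3)*(h - z)^2*(h + z)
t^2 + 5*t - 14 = (t - 2)*(t + 7)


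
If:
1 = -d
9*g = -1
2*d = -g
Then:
No Solution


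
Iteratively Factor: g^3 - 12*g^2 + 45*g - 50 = (g - 5)*(g^2 - 7*g + 10) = (g - 5)*(g - 2)*(g - 5)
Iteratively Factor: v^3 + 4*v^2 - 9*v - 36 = (v + 4)*(v^2 - 9) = (v - 3)*(v + 4)*(v + 3)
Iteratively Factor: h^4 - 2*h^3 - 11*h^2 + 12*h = (h)*(h^3 - 2*h^2 - 11*h + 12) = h*(h + 3)*(h^2 - 5*h + 4) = h*(h - 4)*(h + 3)*(h - 1)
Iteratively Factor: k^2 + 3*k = (k)*(k + 3)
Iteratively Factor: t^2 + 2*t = (t)*(t + 2)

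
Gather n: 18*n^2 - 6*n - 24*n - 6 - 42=18*n^2 - 30*n - 48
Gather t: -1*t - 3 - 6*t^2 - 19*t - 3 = -6*t^2 - 20*t - 6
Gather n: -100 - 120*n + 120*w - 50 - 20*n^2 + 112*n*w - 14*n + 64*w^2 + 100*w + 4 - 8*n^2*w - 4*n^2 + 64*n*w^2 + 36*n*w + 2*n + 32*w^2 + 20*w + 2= n^2*(-8*w - 24) + n*(64*w^2 + 148*w - 132) + 96*w^2 + 240*w - 144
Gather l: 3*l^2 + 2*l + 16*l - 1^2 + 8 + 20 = 3*l^2 + 18*l + 27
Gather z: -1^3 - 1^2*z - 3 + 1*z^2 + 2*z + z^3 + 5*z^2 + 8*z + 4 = z^3 + 6*z^2 + 9*z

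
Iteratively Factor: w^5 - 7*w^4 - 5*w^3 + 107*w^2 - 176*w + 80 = (w - 5)*(w^4 - 2*w^3 - 15*w^2 + 32*w - 16) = (w - 5)*(w + 4)*(w^3 - 6*w^2 + 9*w - 4) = (w - 5)*(w - 1)*(w + 4)*(w^2 - 5*w + 4) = (w - 5)*(w - 1)^2*(w + 4)*(w - 4)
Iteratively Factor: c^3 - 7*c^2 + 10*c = (c)*(c^2 - 7*c + 10) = c*(c - 5)*(c - 2)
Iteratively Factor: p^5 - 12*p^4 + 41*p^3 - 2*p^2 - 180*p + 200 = (p - 5)*(p^4 - 7*p^3 + 6*p^2 + 28*p - 40) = (p - 5)*(p - 2)*(p^3 - 5*p^2 - 4*p + 20) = (p - 5)*(p - 2)*(p + 2)*(p^2 - 7*p + 10) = (p - 5)^2*(p - 2)*(p + 2)*(p - 2)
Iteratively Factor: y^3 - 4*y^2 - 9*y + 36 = (y + 3)*(y^2 - 7*y + 12) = (y - 3)*(y + 3)*(y - 4)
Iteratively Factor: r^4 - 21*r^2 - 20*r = (r + 1)*(r^3 - r^2 - 20*r) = (r + 1)*(r + 4)*(r^2 - 5*r) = r*(r + 1)*(r + 4)*(r - 5)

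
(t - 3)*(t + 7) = t^2 + 4*t - 21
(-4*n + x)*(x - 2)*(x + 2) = -4*n*x^2 + 16*n + x^3 - 4*x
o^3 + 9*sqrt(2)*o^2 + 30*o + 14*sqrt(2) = (o + sqrt(2))^2*(o + 7*sqrt(2))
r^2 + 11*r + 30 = (r + 5)*(r + 6)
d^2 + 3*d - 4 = (d - 1)*(d + 4)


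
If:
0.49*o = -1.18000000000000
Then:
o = -2.41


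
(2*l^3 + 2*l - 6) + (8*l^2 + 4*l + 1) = 2*l^3 + 8*l^2 + 6*l - 5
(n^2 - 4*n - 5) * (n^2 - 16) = n^4 - 4*n^3 - 21*n^2 + 64*n + 80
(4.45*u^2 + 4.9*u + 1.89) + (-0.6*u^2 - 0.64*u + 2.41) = 3.85*u^2 + 4.26*u + 4.3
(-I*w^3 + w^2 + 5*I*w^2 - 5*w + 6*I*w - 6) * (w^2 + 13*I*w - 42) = -I*w^5 + 14*w^4 + 5*I*w^4 - 70*w^3 + 61*I*w^3 - 126*w^2 - 275*I*w^2 + 210*w - 330*I*w + 252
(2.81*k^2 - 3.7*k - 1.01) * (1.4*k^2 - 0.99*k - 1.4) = 3.934*k^4 - 7.9619*k^3 - 1.685*k^2 + 6.1799*k + 1.414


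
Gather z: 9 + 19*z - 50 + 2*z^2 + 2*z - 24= 2*z^2 + 21*z - 65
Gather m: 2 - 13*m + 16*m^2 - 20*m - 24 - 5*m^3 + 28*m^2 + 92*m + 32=-5*m^3 + 44*m^2 + 59*m + 10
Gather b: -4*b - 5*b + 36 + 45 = 81 - 9*b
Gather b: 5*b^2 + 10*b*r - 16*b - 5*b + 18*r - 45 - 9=5*b^2 + b*(10*r - 21) + 18*r - 54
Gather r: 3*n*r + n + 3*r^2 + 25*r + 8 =n + 3*r^2 + r*(3*n + 25) + 8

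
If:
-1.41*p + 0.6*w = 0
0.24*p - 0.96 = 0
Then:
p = 4.00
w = 9.40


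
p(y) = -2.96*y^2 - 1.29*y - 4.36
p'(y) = -5.92*y - 1.29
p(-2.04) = -14.05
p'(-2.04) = 10.79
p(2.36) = -23.89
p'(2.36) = -15.26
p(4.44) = -68.44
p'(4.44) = -27.57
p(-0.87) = -5.48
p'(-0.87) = 3.86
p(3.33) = -41.48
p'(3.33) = -21.00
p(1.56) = -13.58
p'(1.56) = -10.53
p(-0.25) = -4.22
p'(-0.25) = 0.19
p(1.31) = -11.13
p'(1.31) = -9.05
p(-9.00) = -232.51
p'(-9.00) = 51.99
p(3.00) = -34.87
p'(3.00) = -19.05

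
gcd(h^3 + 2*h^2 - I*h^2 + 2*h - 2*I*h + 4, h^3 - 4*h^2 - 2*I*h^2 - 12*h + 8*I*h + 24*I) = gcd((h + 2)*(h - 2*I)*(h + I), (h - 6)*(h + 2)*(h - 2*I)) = h^2 + h*(2 - 2*I) - 4*I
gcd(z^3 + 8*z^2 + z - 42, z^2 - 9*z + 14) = z - 2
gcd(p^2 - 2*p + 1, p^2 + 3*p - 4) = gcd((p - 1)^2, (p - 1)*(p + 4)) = p - 1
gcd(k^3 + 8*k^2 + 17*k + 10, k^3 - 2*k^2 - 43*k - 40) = k^2 + 6*k + 5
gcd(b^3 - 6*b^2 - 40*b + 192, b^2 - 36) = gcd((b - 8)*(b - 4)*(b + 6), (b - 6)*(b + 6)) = b + 6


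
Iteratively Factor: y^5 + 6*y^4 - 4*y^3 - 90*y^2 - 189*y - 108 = (y + 3)*(y^4 + 3*y^3 - 13*y^2 - 51*y - 36) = (y + 3)^2*(y^3 - 13*y - 12) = (y + 3)^3*(y^2 - 3*y - 4) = (y + 1)*(y + 3)^3*(y - 4)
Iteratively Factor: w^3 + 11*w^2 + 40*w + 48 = (w + 4)*(w^2 + 7*w + 12) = (w + 4)^2*(w + 3)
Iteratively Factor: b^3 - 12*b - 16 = (b - 4)*(b^2 + 4*b + 4) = (b - 4)*(b + 2)*(b + 2)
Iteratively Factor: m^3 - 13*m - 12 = (m - 4)*(m^2 + 4*m + 3) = (m - 4)*(m + 3)*(m + 1)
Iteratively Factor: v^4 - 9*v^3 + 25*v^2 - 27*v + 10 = (v - 2)*(v^3 - 7*v^2 + 11*v - 5) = (v - 2)*(v - 1)*(v^2 - 6*v + 5) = (v - 2)*(v - 1)^2*(v - 5)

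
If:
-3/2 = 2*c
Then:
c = -3/4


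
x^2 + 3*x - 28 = (x - 4)*(x + 7)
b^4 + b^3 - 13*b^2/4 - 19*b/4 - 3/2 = (b - 2)*(b + 1/2)*(b + 1)*(b + 3/2)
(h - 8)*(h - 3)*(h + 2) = h^3 - 9*h^2 + 2*h + 48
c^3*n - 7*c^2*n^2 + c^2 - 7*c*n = c*(c - 7*n)*(c*n + 1)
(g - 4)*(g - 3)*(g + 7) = g^3 - 37*g + 84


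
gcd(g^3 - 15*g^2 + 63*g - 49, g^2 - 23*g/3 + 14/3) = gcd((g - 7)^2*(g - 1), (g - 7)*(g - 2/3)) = g - 7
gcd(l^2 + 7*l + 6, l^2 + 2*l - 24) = l + 6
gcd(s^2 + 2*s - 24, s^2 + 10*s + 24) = s + 6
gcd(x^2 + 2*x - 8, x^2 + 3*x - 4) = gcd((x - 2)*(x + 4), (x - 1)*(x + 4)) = x + 4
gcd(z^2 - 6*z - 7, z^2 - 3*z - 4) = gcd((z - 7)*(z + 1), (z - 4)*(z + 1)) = z + 1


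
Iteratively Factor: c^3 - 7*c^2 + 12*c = (c - 4)*(c^2 - 3*c) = c*(c - 4)*(c - 3)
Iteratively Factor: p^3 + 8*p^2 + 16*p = (p + 4)*(p^2 + 4*p) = p*(p + 4)*(p + 4)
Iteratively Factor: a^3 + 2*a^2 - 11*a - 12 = (a - 3)*(a^2 + 5*a + 4) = (a - 3)*(a + 1)*(a + 4)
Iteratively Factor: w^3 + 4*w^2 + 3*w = (w + 1)*(w^2 + 3*w) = (w + 1)*(w + 3)*(w)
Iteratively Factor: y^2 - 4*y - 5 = (y - 5)*(y + 1)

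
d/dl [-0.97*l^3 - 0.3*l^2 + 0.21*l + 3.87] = -2.91*l^2 - 0.6*l + 0.21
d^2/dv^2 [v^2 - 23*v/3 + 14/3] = 2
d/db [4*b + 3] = 4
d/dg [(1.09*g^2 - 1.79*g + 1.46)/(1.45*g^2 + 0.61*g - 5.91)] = (3.2604*g^2 - 17.1178*g + 9.6883)/(2.1025*g^4 + 1.769*g^3 - 16.7669*g^2 - 7.2102*g + 34.9281)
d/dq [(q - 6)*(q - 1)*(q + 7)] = 3*q^2 - 43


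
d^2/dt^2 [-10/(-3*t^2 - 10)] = 60*(9*t^2 - 10)/(3*t^2 + 10)^3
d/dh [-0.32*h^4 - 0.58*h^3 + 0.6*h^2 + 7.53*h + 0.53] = -1.28*h^3 - 1.74*h^2 + 1.2*h + 7.53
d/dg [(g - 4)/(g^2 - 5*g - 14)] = (g^2 - 5*g - (g - 4)*(2*g - 5) - 14)/(-g^2 + 5*g + 14)^2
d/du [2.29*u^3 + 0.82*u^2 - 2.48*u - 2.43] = 6.87*u^2 + 1.64*u - 2.48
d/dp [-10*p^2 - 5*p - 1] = -20*p - 5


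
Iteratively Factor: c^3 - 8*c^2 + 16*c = (c - 4)*(c^2 - 4*c) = c*(c - 4)*(c - 4)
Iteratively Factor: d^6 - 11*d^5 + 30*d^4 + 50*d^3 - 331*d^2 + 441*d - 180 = (d - 3)*(d^5 - 8*d^4 + 6*d^3 + 68*d^2 - 127*d + 60) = (d - 3)*(d - 1)*(d^4 - 7*d^3 - d^2 + 67*d - 60) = (d - 5)*(d - 3)*(d - 1)*(d^3 - 2*d^2 - 11*d + 12) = (d - 5)*(d - 4)*(d - 3)*(d - 1)*(d^2 + 2*d - 3) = (d - 5)*(d - 4)*(d - 3)*(d - 1)*(d + 3)*(d - 1)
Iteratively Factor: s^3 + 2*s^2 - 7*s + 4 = (s - 1)*(s^2 + 3*s - 4) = (s - 1)*(s + 4)*(s - 1)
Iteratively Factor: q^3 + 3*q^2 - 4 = (q + 2)*(q^2 + q - 2) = (q - 1)*(q + 2)*(q + 2)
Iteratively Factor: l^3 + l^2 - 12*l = (l + 4)*(l^2 - 3*l) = (l - 3)*(l + 4)*(l)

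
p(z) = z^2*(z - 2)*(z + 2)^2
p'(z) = z^2*(z - 2)*(2*z + 4) + z^2*(z + 2)^2 + 2*z*(z - 2)*(z + 2)^2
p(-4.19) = -521.20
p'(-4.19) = 808.97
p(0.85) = -6.75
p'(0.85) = -14.75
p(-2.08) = -0.11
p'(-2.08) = 2.96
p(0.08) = -0.05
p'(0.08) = -1.35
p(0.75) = -5.32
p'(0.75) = -13.79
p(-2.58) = -10.26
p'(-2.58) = 45.55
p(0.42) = -1.63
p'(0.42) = -8.09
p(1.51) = -13.76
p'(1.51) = 2.02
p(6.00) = 9216.00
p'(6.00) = 7680.00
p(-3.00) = -45.00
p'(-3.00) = 129.00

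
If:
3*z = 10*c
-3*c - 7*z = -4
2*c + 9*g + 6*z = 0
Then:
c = 12/79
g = -88/237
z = 40/79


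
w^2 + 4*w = w*(w + 4)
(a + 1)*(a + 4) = a^2 + 5*a + 4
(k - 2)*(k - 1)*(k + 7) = k^3 + 4*k^2 - 19*k + 14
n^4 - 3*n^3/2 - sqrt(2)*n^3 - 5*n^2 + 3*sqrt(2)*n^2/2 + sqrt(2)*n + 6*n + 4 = (n - 2)*(n + 1/2)*(n - 2*sqrt(2))*(n + sqrt(2))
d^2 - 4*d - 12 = (d - 6)*(d + 2)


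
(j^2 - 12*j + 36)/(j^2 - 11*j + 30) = (j - 6)/(j - 5)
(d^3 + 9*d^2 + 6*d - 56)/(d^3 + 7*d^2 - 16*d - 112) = (d - 2)/(d - 4)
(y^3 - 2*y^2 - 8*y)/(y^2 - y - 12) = y*(y + 2)/(y + 3)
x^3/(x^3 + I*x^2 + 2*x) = x^2/(x^2 + I*x + 2)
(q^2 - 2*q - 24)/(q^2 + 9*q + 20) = (q - 6)/(q + 5)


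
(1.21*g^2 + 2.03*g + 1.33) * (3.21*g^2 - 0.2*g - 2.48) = 3.8841*g^4 + 6.2743*g^3 + 0.8625*g^2 - 5.3004*g - 3.2984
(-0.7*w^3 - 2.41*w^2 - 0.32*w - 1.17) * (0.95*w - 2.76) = -0.665*w^4 - 0.3575*w^3 + 6.3476*w^2 - 0.2283*w + 3.2292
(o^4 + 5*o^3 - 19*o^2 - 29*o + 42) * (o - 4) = o^5 + o^4 - 39*o^3 + 47*o^2 + 158*o - 168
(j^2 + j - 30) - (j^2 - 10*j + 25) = 11*j - 55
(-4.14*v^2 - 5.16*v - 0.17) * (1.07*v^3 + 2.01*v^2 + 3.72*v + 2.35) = -4.4298*v^5 - 13.8426*v^4 - 25.9543*v^3 - 29.2659*v^2 - 12.7584*v - 0.3995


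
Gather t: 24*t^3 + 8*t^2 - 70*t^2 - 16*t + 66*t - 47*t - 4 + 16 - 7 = 24*t^3 - 62*t^2 + 3*t + 5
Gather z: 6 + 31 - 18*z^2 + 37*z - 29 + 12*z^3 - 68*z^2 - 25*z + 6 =12*z^3 - 86*z^2 + 12*z + 14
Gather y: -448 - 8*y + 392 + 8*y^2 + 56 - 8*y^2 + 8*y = 0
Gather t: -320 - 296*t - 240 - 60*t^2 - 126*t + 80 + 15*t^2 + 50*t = -45*t^2 - 372*t - 480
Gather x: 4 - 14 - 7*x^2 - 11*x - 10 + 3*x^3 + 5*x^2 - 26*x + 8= 3*x^3 - 2*x^2 - 37*x - 12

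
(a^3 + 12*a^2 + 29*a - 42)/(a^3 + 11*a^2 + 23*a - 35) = (a + 6)/(a + 5)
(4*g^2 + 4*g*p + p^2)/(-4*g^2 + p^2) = (2*g + p)/(-2*g + p)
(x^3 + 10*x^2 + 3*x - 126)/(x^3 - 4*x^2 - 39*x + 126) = (x + 7)/(x - 7)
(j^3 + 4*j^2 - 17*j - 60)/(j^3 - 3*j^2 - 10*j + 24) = (j + 5)/(j - 2)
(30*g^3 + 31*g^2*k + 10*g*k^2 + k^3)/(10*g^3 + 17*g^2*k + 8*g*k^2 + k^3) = (3*g + k)/(g + k)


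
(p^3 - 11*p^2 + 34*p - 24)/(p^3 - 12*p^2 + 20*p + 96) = (p^2 - 5*p + 4)/(p^2 - 6*p - 16)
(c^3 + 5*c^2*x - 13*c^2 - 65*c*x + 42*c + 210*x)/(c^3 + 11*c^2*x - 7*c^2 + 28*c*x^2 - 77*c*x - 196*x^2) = (c^2 + 5*c*x - 6*c - 30*x)/(c^2 + 11*c*x + 28*x^2)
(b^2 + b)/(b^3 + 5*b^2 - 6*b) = (b + 1)/(b^2 + 5*b - 6)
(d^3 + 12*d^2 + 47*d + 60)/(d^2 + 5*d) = d + 7 + 12/d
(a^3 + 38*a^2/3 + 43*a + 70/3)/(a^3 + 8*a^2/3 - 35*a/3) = (3*a^2 + 23*a + 14)/(a*(3*a - 7))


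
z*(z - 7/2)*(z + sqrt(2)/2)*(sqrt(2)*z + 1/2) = sqrt(2)*z^4 - 7*sqrt(2)*z^3/2 + 3*z^3/2 - 21*z^2/4 + sqrt(2)*z^2/4 - 7*sqrt(2)*z/8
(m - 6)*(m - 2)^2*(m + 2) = m^4 - 8*m^3 + 8*m^2 + 32*m - 48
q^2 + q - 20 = (q - 4)*(q + 5)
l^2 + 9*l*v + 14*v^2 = (l + 2*v)*(l + 7*v)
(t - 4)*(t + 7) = t^2 + 3*t - 28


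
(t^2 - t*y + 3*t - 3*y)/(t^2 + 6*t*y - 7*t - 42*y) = (t^2 - t*y + 3*t - 3*y)/(t^2 + 6*t*y - 7*t - 42*y)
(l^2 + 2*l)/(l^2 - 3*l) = (l + 2)/(l - 3)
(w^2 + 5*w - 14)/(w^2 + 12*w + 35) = (w - 2)/(w + 5)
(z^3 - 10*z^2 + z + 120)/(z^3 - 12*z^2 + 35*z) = (z^2 - 5*z - 24)/(z*(z - 7))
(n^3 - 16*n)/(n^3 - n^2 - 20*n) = (n - 4)/(n - 5)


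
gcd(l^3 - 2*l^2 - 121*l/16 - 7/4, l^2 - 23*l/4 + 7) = l - 4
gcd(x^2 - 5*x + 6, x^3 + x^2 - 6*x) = x - 2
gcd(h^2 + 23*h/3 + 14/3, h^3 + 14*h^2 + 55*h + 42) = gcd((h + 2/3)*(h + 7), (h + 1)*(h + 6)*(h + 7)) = h + 7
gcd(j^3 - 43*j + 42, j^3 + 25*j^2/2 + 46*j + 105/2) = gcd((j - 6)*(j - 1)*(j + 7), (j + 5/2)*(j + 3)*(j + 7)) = j + 7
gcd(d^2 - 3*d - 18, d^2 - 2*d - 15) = d + 3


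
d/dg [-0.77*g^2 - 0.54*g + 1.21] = -1.54*g - 0.54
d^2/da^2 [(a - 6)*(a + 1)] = 2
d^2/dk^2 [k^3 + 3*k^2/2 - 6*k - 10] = 6*k + 3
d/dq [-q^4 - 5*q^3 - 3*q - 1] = -4*q^3 - 15*q^2 - 3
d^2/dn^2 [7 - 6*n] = 0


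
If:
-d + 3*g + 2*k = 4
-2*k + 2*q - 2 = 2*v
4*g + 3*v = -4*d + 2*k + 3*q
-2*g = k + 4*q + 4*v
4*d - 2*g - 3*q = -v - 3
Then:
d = 113/274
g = 295/274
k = 81/137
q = 62/137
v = -156/137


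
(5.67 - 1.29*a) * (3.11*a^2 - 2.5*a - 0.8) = -4.0119*a^3 + 20.8587*a^2 - 13.143*a - 4.536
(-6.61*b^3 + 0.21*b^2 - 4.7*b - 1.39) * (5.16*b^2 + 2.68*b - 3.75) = -34.1076*b^5 - 16.6312*b^4 + 1.0983*b^3 - 20.5559*b^2 + 13.8998*b + 5.2125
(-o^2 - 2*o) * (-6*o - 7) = 6*o^3 + 19*o^2 + 14*o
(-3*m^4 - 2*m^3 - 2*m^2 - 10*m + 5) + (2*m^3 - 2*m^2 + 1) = -3*m^4 - 4*m^2 - 10*m + 6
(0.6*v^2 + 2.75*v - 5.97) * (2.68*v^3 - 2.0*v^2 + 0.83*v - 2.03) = 1.608*v^5 + 6.17*v^4 - 21.0016*v^3 + 13.0045*v^2 - 10.5376*v + 12.1191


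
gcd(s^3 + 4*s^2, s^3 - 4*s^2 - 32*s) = s^2 + 4*s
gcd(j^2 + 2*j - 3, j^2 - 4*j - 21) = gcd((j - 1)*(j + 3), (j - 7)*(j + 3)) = j + 3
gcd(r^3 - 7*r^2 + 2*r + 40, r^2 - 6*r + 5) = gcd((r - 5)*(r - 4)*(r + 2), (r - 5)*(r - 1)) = r - 5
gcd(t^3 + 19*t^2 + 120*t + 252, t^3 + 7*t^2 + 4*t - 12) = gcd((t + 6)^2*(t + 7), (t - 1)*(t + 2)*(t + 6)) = t + 6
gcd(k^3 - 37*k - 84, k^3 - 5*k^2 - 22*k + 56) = k^2 - 3*k - 28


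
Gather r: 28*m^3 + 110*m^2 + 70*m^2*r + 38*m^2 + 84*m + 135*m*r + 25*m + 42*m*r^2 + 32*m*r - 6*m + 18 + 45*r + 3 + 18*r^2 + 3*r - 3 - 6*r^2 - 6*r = 28*m^3 + 148*m^2 + 103*m + r^2*(42*m + 12) + r*(70*m^2 + 167*m + 42) + 18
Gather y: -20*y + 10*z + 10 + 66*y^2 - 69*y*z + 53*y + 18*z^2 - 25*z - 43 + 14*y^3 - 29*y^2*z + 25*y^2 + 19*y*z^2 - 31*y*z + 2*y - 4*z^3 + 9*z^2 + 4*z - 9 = 14*y^3 + y^2*(91 - 29*z) + y*(19*z^2 - 100*z + 35) - 4*z^3 + 27*z^2 - 11*z - 42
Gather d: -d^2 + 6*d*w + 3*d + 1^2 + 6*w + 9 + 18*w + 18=-d^2 + d*(6*w + 3) + 24*w + 28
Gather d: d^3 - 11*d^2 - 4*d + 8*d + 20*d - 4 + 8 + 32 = d^3 - 11*d^2 + 24*d + 36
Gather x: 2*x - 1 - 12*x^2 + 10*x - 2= -12*x^2 + 12*x - 3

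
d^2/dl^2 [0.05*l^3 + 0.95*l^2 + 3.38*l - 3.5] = 0.3*l + 1.9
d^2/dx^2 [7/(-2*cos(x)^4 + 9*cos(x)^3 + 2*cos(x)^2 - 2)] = 7*(-(1 - cos(4*x))*(27*cos(x) - 4*cos(2*x))^2 + (2*cos(x)^4 - 9*cos(x)^3 - 2*cos(x)^2 + 2)*(-32*(1 - cos(2*x))^2 + 27*cos(x) - 64*cos(2*x) + 81*cos(3*x) + 48))/(4*(2*cos(x)^4 - 9*cos(x)^3 - 2*cos(x)^2 + 2)^3)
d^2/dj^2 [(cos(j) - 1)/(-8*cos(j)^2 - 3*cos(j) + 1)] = (144*(1 - cos(2*j))^2*cos(j) - 70*(1 - cos(2*j))^2 - 52*cos(j) - 107*cos(2*j) + 90*cos(3*j) - 32*cos(5*j) + 201)/(3*cos(j) + 4*cos(2*j) + 3)^3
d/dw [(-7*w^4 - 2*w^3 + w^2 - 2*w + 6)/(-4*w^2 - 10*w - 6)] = (28*w^5 + 109*w^4 + 104*w^3 + 9*w^2 + 18*w + 36)/(2*(4*w^4 + 20*w^3 + 37*w^2 + 30*w + 9))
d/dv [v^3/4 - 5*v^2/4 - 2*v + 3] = 3*v^2/4 - 5*v/2 - 2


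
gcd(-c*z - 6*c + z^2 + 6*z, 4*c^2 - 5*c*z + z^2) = -c + z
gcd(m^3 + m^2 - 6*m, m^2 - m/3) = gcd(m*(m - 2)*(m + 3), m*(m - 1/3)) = m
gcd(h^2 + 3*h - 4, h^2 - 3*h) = 1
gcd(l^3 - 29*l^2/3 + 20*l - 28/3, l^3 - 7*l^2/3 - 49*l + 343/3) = l - 7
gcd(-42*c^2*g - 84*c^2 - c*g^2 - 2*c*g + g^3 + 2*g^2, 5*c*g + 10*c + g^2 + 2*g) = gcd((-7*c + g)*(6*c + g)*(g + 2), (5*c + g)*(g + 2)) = g + 2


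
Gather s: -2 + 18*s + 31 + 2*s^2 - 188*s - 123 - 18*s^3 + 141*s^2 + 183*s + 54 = -18*s^3 + 143*s^2 + 13*s - 40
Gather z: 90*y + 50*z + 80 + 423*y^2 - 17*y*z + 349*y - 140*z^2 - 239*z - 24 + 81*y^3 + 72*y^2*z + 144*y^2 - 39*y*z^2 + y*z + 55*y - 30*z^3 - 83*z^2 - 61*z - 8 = 81*y^3 + 567*y^2 + 494*y - 30*z^3 + z^2*(-39*y - 223) + z*(72*y^2 - 16*y - 250) + 48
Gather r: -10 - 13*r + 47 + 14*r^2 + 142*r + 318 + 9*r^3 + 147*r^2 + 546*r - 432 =9*r^3 + 161*r^2 + 675*r - 77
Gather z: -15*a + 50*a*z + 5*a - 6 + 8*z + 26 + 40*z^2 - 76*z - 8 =-10*a + 40*z^2 + z*(50*a - 68) + 12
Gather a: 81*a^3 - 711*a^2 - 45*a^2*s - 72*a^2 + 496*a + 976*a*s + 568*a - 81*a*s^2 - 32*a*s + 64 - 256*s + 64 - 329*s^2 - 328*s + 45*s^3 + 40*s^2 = 81*a^3 + a^2*(-45*s - 783) + a*(-81*s^2 + 944*s + 1064) + 45*s^3 - 289*s^2 - 584*s + 128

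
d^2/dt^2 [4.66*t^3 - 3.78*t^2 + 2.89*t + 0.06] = 27.96*t - 7.56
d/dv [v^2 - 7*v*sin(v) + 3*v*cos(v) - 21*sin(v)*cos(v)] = -3*v*sin(v) - 7*v*cos(v) + 2*v - 7*sin(v) + 3*cos(v) - 21*cos(2*v)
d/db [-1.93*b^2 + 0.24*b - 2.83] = 0.24 - 3.86*b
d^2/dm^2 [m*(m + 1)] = 2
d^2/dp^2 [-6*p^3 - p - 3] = -36*p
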